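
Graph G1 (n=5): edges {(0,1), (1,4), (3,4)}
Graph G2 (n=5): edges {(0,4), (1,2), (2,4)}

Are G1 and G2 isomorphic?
Yes, isomorphic

The graphs are isomorphic.
One valid mapping φ: V(G1) → V(G2): 0→0, 1→4, 2→3, 3→1, 4→2

Verify φ preserves adjacency — for each edge of G1, its image is an edge of G2:
  (0,1) → (φ(0),φ(1)) = (0,4) ∈ E(G2) ✓
  (1,4) → (φ(1),φ(4)) = (2,4) ∈ E(G2) ✓
  (3,4) → (φ(3),φ(4)) = (1,2) ∈ E(G2) ✓
All 3 edges of G1 map to edges of G2, and |E(G1)| = |E(G2)| = 3, so φ is a bijection on edges as well as vertices. Hence G1 ≅ G2.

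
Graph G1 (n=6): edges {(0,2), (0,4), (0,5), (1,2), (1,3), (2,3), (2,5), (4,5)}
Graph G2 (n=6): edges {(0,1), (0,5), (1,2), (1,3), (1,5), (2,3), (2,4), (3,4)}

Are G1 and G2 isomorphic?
Yes, isomorphic

The graphs are isomorphic.
One valid mapping φ: V(G1) → V(G2): 0→3, 1→5, 2→1, 3→0, 4→4, 5→2

Verify φ preserves adjacency — for each edge of G1, its image is an edge of G2:
  (0,2) → (φ(0),φ(2)) = (1,3) ∈ E(G2) ✓
  (0,4) → (φ(0),φ(4)) = (3,4) ∈ E(G2) ✓
  (0,5) → (φ(0),φ(5)) = (2,3) ∈ E(G2) ✓
  (1,2) → (φ(1),φ(2)) = (1,5) ∈ E(G2) ✓
  (1,3) → (φ(1),φ(3)) = (0,5) ∈ E(G2) ✓
  (2,3) → (φ(2),φ(3)) = (0,1) ∈ E(G2) ✓
  (2,5) → (φ(2),φ(5)) = (1,2) ∈ E(G2) ✓
  (4,5) → (φ(4),φ(5)) = (2,4) ∈ E(G2) ✓
All 8 edges of G1 map to edges of G2, and |E(G1)| = |E(G2)| = 8, so φ is a bijection on edges as well as vertices. Hence G1 ≅ G2.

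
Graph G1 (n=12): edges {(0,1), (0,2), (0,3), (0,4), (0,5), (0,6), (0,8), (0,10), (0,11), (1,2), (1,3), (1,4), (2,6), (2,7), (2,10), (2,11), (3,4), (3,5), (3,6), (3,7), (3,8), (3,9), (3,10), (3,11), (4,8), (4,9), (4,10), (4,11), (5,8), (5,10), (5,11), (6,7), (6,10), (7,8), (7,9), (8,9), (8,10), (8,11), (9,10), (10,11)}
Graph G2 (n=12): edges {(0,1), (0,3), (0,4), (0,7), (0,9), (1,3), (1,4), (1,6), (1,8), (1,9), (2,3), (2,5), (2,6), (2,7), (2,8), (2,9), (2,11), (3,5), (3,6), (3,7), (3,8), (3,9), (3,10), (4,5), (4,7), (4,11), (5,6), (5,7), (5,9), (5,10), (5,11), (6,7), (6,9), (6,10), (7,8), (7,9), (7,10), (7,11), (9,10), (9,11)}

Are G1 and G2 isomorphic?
Yes, isomorphic

The graphs are isomorphic.
One valid mapping φ: V(G1) → V(G2): 0→3, 1→8, 2→1, 3→7, 4→2, 5→10, 6→0, 7→4, 8→5, 9→11, 10→9, 11→6

Verify φ preserves adjacency — for each edge of G1, its image is an edge of G2:
  (0,1) → (φ(0),φ(1)) = (3,8) ∈ E(G2) ✓
  (0,2) → (φ(0),φ(2)) = (1,3) ∈ E(G2) ✓
  (0,3) → (φ(0),φ(3)) = (3,7) ∈ E(G2) ✓
  (0,4) → (φ(0),φ(4)) = (2,3) ∈ E(G2) ✓
  (0,5) → (φ(0),φ(5)) = (3,10) ∈ E(G2) ✓
  (0,6) → (φ(0),φ(6)) = (0,3) ∈ E(G2) ✓
  (0,8) → (φ(0),φ(8)) = (3,5) ∈ E(G2) ✓
  (0,10) → (φ(0),φ(10)) = (3,9) ∈ E(G2) ✓
  (0,11) → (φ(0),φ(11)) = (3,6) ∈ E(G2) ✓
  (1,2) → (φ(1),φ(2)) = (1,8) ∈ E(G2) ✓
  (1,3) → (φ(1),φ(3)) = (7,8) ∈ E(G2) ✓
  (1,4) → (φ(1),φ(4)) = (2,8) ∈ E(G2) ✓
  (2,6) → (φ(2),φ(6)) = (0,1) ∈ E(G2) ✓
  (2,7) → (φ(2),φ(7)) = (1,4) ∈ E(G2) ✓
  (2,10) → (φ(2),φ(10)) = (1,9) ∈ E(G2) ✓
  (2,11) → (φ(2),φ(11)) = (1,6) ∈ E(G2) ✓
  (3,4) → (φ(3),φ(4)) = (2,7) ∈ E(G2) ✓
  (3,5) → (φ(3),φ(5)) = (7,10) ∈ E(G2) ✓
  (3,6) → (φ(3),φ(6)) = (0,7) ∈ E(G2) ✓
  (3,7) → (φ(3),φ(7)) = (4,7) ∈ E(G2) ✓
  (3,8) → (φ(3),φ(8)) = (5,7) ∈ E(G2) ✓
  (3,9) → (φ(3),φ(9)) = (7,11) ∈ E(G2) ✓
  (3,10) → (φ(3),φ(10)) = (7,9) ∈ E(G2) ✓
  (3,11) → (φ(3),φ(11)) = (6,7) ∈ E(G2) ✓
  (4,8) → (φ(4),φ(8)) = (2,5) ∈ E(G2) ✓
  (4,9) → (φ(4),φ(9)) = (2,11) ∈ E(G2) ✓
  (4,10) → (φ(4),φ(10)) = (2,9) ∈ E(G2) ✓
  (4,11) → (φ(4),φ(11)) = (2,6) ∈ E(G2) ✓
  (5,8) → (φ(5),φ(8)) = (5,10) ∈ E(G2) ✓
  (5,10) → (φ(5),φ(10)) = (9,10) ∈ E(G2) ✓
  (5,11) → (φ(5),φ(11)) = (6,10) ∈ E(G2) ✓
  (6,7) → (φ(6),φ(7)) = (0,4) ∈ E(G2) ✓
  (6,10) → (φ(6),φ(10)) = (0,9) ∈ E(G2) ✓
  (7,8) → (φ(7),φ(8)) = (4,5) ∈ E(G2) ✓
  (7,9) → (φ(7),φ(9)) = (4,11) ∈ E(G2) ✓
  (8,9) → (φ(8),φ(9)) = (5,11) ∈ E(G2) ✓
  (8,10) → (φ(8),φ(10)) = (5,9) ∈ E(G2) ✓
  (8,11) → (φ(8),φ(11)) = (5,6) ∈ E(G2) ✓
  (9,10) → (φ(9),φ(10)) = (9,11) ∈ E(G2) ✓
  (10,11) → (φ(10),φ(11)) = (6,9) ∈ E(G2) ✓
All 40 edges of G1 map to edges of G2, and |E(G1)| = |E(G2)| = 40, so φ is a bijection on edges as well as vertices. Hence G1 ≅ G2.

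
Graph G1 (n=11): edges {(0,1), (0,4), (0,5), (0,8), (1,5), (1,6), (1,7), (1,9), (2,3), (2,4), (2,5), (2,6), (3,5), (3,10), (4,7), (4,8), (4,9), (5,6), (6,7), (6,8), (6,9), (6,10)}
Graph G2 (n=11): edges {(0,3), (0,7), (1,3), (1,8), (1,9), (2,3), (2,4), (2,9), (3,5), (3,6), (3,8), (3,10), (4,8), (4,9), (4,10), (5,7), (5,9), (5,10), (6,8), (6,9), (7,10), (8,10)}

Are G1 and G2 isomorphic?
Yes, isomorphic

The graphs are isomorphic.
One valid mapping φ: V(G1) → V(G2): 0→4, 1→8, 2→5, 3→7, 4→9, 5→10, 6→3, 7→6, 8→2, 9→1, 10→0

Verify φ preserves adjacency — for each edge of G1, its image is an edge of G2:
  (0,1) → (φ(0),φ(1)) = (4,8) ∈ E(G2) ✓
  (0,4) → (φ(0),φ(4)) = (4,9) ∈ E(G2) ✓
  (0,5) → (φ(0),φ(5)) = (4,10) ∈ E(G2) ✓
  (0,8) → (φ(0),φ(8)) = (2,4) ∈ E(G2) ✓
  (1,5) → (φ(1),φ(5)) = (8,10) ∈ E(G2) ✓
  (1,6) → (φ(1),φ(6)) = (3,8) ∈ E(G2) ✓
  (1,7) → (φ(1),φ(7)) = (6,8) ∈ E(G2) ✓
  (1,9) → (φ(1),φ(9)) = (1,8) ∈ E(G2) ✓
  (2,3) → (φ(2),φ(3)) = (5,7) ∈ E(G2) ✓
  (2,4) → (φ(2),φ(4)) = (5,9) ∈ E(G2) ✓
  (2,5) → (φ(2),φ(5)) = (5,10) ∈ E(G2) ✓
  (2,6) → (φ(2),φ(6)) = (3,5) ∈ E(G2) ✓
  (3,5) → (φ(3),φ(5)) = (7,10) ∈ E(G2) ✓
  (3,10) → (φ(3),φ(10)) = (0,7) ∈ E(G2) ✓
  (4,7) → (φ(4),φ(7)) = (6,9) ∈ E(G2) ✓
  (4,8) → (φ(4),φ(8)) = (2,9) ∈ E(G2) ✓
  (4,9) → (φ(4),φ(9)) = (1,9) ∈ E(G2) ✓
  (5,6) → (φ(5),φ(6)) = (3,10) ∈ E(G2) ✓
  (6,7) → (φ(6),φ(7)) = (3,6) ∈ E(G2) ✓
  (6,8) → (φ(6),φ(8)) = (2,3) ∈ E(G2) ✓
  (6,9) → (φ(6),φ(9)) = (1,3) ∈ E(G2) ✓
  (6,10) → (φ(6),φ(10)) = (0,3) ∈ E(G2) ✓
All 22 edges of G1 map to edges of G2, and |E(G1)| = |E(G2)| = 22, so φ is a bijection on edges as well as vertices. Hence G1 ≅ G2.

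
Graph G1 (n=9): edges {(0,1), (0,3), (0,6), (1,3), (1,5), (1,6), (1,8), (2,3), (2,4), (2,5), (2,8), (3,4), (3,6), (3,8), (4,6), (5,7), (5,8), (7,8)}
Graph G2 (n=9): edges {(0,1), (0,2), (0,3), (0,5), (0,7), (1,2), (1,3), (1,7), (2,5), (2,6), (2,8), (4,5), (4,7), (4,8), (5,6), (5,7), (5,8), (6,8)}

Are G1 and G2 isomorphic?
Yes, isomorphic

The graphs are isomorphic.
One valid mapping φ: V(G1) → V(G2): 0→6, 1→2, 2→7, 3→5, 4→4, 5→1, 6→8, 7→3, 8→0

Verify φ preserves adjacency — for each edge of G1, its image is an edge of G2:
  (0,1) → (φ(0),φ(1)) = (2,6) ∈ E(G2) ✓
  (0,3) → (φ(0),φ(3)) = (5,6) ∈ E(G2) ✓
  (0,6) → (φ(0),φ(6)) = (6,8) ∈ E(G2) ✓
  (1,3) → (φ(1),φ(3)) = (2,5) ∈ E(G2) ✓
  (1,5) → (φ(1),φ(5)) = (1,2) ∈ E(G2) ✓
  (1,6) → (φ(1),φ(6)) = (2,8) ∈ E(G2) ✓
  (1,8) → (φ(1),φ(8)) = (0,2) ∈ E(G2) ✓
  (2,3) → (φ(2),φ(3)) = (5,7) ∈ E(G2) ✓
  (2,4) → (φ(2),φ(4)) = (4,7) ∈ E(G2) ✓
  (2,5) → (φ(2),φ(5)) = (1,7) ∈ E(G2) ✓
  (2,8) → (φ(2),φ(8)) = (0,7) ∈ E(G2) ✓
  (3,4) → (φ(3),φ(4)) = (4,5) ∈ E(G2) ✓
  (3,6) → (φ(3),φ(6)) = (5,8) ∈ E(G2) ✓
  (3,8) → (φ(3),φ(8)) = (0,5) ∈ E(G2) ✓
  (4,6) → (φ(4),φ(6)) = (4,8) ∈ E(G2) ✓
  (5,7) → (φ(5),φ(7)) = (1,3) ∈ E(G2) ✓
  (5,8) → (φ(5),φ(8)) = (0,1) ∈ E(G2) ✓
  (7,8) → (φ(7),φ(8)) = (0,3) ∈ E(G2) ✓
All 18 edges of G1 map to edges of G2, and |E(G1)| = |E(G2)| = 18, so φ is a bijection on edges as well as vertices. Hence G1 ≅ G2.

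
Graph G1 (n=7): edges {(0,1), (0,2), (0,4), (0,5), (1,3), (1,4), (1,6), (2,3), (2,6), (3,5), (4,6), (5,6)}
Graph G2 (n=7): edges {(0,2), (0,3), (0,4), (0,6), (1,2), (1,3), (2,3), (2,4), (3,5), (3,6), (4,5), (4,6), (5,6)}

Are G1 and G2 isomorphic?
No, not isomorphic

The graphs are NOT isomorphic.

Counting triangles (3-cliques): G1 has 2, G2 has 7.
Triangle count is an isomorphism invariant, so differing triangle counts rule out isomorphism.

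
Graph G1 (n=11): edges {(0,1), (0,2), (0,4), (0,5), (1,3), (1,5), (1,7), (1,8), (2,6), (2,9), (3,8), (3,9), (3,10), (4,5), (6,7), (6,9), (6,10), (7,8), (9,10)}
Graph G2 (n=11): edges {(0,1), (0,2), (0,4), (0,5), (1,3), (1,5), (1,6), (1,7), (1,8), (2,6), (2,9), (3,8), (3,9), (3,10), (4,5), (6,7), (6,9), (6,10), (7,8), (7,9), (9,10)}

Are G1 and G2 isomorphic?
No, not isomorphic

The graphs are NOT isomorphic.

Counting edges: G1 has 19 edge(s); G2 has 21 edge(s).
Edge count is an isomorphism invariant (a bijection on vertices induces a bijection on edges), so differing edge counts rule out isomorphism.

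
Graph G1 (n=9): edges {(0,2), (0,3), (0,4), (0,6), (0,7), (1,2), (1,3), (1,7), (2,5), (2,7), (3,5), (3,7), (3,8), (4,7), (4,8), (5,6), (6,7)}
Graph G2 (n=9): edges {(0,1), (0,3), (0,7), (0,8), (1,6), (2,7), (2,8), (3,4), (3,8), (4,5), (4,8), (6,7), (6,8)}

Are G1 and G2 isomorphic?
No, not isomorphic

The graphs are NOT isomorphic.

Counting triangles (3-cliques): G1 has 6, G2 has 2.
Triangle count is an isomorphism invariant, so differing triangle counts rule out isomorphism.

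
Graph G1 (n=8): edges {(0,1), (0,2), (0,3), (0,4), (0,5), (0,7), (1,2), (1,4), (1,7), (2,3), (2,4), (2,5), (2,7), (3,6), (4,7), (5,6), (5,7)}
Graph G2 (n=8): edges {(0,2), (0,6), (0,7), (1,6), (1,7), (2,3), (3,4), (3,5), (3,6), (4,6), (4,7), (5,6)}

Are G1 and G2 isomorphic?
No, not isomorphic

The graphs are NOT isomorphic.

Counting triangles (3-cliques): G1 has 14, G2 has 2.
Triangle count is an isomorphism invariant, so differing triangle counts rule out isomorphism.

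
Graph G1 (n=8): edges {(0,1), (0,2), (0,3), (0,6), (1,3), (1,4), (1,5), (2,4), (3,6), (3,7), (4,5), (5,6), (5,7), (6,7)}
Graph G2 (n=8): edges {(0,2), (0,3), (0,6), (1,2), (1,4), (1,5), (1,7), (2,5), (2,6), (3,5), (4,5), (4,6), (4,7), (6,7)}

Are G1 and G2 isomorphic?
Yes, isomorphic

The graphs are isomorphic.
One valid mapping φ: V(G1) → V(G2): 0→5, 1→2, 2→3, 3→1, 4→0, 5→6, 6→4, 7→7

Verify φ preserves adjacency — for each edge of G1, its image is an edge of G2:
  (0,1) → (φ(0),φ(1)) = (2,5) ∈ E(G2) ✓
  (0,2) → (φ(0),φ(2)) = (3,5) ∈ E(G2) ✓
  (0,3) → (φ(0),φ(3)) = (1,5) ∈ E(G2) ✓
  (0,6) → (φ(0),φ(6)) = (4,5) ∈ E(G2) ✓
  (1,3) → (φ(1),φ(3)) = (1,2) ∈ E(G2) ✓
  (1,4) → (φ(1),φ(4)) = (0,2) ∈ E(G2) ✓
  (1,5) → (φ(1),φ(5)) = (2,6) ∈ E(G2) ✓
  (2,4) → (φ(2),φ(4)) = (0,3) ∈ E(G2) ✓
  (3,6) → (φ(3),φ(6)) = (1,4) ∈ E(G2) ✓
  (3,7) → (φ(3),φ(7)) = (1,7) ∈ E(G2) ✓
  (4,5) → (φ(4),φ(5)) = (0,6) ∈ E(G2) ✓
  (5,6) → (φ(5),φ(6)) = (4,6) ∈ E(G2) ✓
  (5,7) → (φ(5),φ(7)) = (6,7) ∈ E(G2) ✓
  (6,7) → (φ(6),φ(7)) = (4,7) ∈ E(G2) ✓
All 14 edges of G1 map to edges of G2, and |E(G1)| = |E(G2)| = 14, so φ is a bijection on edges as well as vertices. Hence G1 ≅ G2.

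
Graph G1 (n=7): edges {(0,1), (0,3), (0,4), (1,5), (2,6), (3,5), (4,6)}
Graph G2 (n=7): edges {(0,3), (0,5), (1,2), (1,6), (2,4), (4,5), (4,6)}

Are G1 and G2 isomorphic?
Yes, isomorphic

The graphs are isomorphic.
One valid mapping φ: V(G1) → V(G2): 0→4, 1→2, 2→3, 3→6, 4→5, 5→1, 6→0

Verify φ preserves adjacency — for each edge of G1, its image is an edge of G2:
  (0,1) → (φ(0),φ(1)) = (2,4) ∈ E(G2) ✓
  (0,3) → (φ(0),φ(3)) = (4,6) ∈ E(G2) ✓
  (0,4) → (φ(0),φ(4)) = (4,5) ∈ E(G2) ✓
  (1,5) → (φ(1),φ(5)) = (1,2) ∈ E(G2) ✓
  (2,6) → (φ(2),φ(6)) = (0,3) ∈ E(G2) ✓
  (3,5) → (φ(3),φ(5)) = (1,6) ∈ E(G2) ✓
  (4,6) → (φ(4),φ(6)) = (0,5) ∈ E(G2) ✓
All 7 edges of G1 map to edges of G2, and |E(G1)| = |E(G2)| = 7, so φ is a bijection on edges as well as vertices. Hence G1 ≅ G2.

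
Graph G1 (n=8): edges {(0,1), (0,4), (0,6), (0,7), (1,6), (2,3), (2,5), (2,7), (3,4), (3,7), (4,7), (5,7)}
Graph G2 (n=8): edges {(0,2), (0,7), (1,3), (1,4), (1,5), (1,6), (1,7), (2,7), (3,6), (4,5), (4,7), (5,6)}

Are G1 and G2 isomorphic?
Yes, isomorphic

The graphs are isomorphic.
One valid mapping φ: V(G1) → V(G2): 0→7, 1→2, 2→6, 3→5, 4→4, 5→3, 6→0, 7→1

Verify φ preserves adjacency — for each edge of G1, its image is an edge of G2:
  (0,1) → (φ(0),φ(1)) = (2,7) ∈ E(G2) ✓
  (0,4) → (φ(0),φ(4)) = (4,7) ∈ E(G2) ✓
  (0,6) → (φ(0),φ(6)) = (0,7) ∈ E(G2) ✓
  (0,7) → (φ(0),φ(7)) = (1,7) ∈ E(G2) ✓
  (1,6) → (φ(1),φ(6)) = (0,2) ∈ E(G2) ✓
  (2,3) → (φ(2),φ(3)) = (5,6) ∈ E(G2) ✓
  (2,5) → (φ(2),φ(5)) = (3,6) ∈ E(G2) ✓
  (2,7) → (φ(2),φ(7)) = (1,6) ∈ E(G2) ✓
  (3,4) → (φ(3),φ(4)) = (4,5) ∈ E(G2) ✓
  (3,7) → (φ(3),φ(7)) = (1,5) ∈ E(G2) ✓
  (4,7) → (φ(4),φ(7)) = (1,4) ∈ E(G2) ✓
  (5,7) → (φ(5),φ(7)) = (1,3) ∈ E(G2) ✓
All 12 edges of G1 map to edges of G2, and |E(G1)| = |E(G2)| = 12, so φ is a bijection on edges as well as vertices. Hence G1 ≅ G2.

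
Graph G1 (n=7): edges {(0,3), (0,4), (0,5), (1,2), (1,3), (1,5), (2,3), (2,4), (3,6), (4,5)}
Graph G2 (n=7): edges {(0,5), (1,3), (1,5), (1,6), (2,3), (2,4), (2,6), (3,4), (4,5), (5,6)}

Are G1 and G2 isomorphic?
Yes, isomorphic

The graphs are isomorphic.
One valid mapping φ: V(G1) → V(G2): 0→4, 1→1, 2→6, 3→5, 4→2, 5→3, 6→0

Verify φ preserves adjacency — for each edge of G1, its image is an edge of G2:
  (0,3) → (φ(0),φ(3)) = (4,5) ∈ E(G2) ✓
  (0,4) → (φ(0),φ(4)) = (2,4) ∈ E(G2) ✓
  (0,5) → (φ(0),φ(5)) = (3,4) ∈ E(G2) ✓
  (1,2) → (φ(1),φ(2)) = (1,6) ∈ E(G2) ✓
  (1,3) → (φ(1),φ(3)) = (1,5) ∈ E(G2) ✓
  (1,5) → (φ(1),φ(5)) = (1,3) ∈ E(G2) ✓
  (2,3) → (φ(2),φ(3)) = (5,6) ∈ E(G2) ✓
  (2,4) → (φ(2),φ(4)) = (2,6) ∈ E(G2) ✓
  (3,6) → (φ(3),φ(6)) = (0,5) ∈ E(G2) ✓
  (4,5) → (φ(4),φ(5)) = (2,3) ∈ E(G2) ✓
All 10 edges of G1 map to edges of G2, and |E(G1)| = |E(G2)| = 10, so φ is a bijection on edges as well as vertices. Hence G1 ≅ G2.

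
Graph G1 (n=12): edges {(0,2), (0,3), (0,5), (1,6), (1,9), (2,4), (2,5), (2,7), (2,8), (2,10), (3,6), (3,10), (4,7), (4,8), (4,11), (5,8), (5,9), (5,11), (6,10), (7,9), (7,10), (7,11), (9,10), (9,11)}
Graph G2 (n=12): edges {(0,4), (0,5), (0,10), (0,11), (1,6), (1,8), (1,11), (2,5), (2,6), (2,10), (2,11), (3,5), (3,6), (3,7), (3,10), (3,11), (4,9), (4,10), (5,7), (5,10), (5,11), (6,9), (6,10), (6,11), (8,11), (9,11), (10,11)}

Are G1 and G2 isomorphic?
No, not isomorphic

The graphs are NOT isomorphic.

Counting triangles (3-cliques): G1 has 10, G2 has 20.
Triangle count is an isomorphism invariant, so differing triangle counts rule out isomorphism.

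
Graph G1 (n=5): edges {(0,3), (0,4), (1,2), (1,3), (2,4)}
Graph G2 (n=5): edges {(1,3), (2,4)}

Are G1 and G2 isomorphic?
No, not isomorphic

The graphs are NOT isomorphic.

Connected components of G1: 1 component(s) with vertex sets [[0, 1, 2, 3, 4]], sizes [5].
Connected components of G2: 3 component(s) with vertex sets [[0], [1, 3], [2, 4]], sizes [1, 2, 2].
The number of connected components (and the multiset of component sizes) is an isomorphism invariant — an isomorphism maps each component of G1 bijectively onto a component of G2. Since G1 has 1 component(s) and G2 has 3, they cannot be isomorphic.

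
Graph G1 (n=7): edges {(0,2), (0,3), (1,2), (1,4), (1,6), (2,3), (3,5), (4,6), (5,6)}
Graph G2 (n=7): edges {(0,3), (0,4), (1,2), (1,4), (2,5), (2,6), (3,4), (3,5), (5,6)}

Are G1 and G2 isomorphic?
Yes, isomorphic

The graphs are isomorphic.
One valid mapping φ: V(G1) → V(G2): 0→0, 1→5, 2→3, 3→4, 4→6, 5→1, 6→2

Verify φ preserves adjacency — for each edge of G1, its image is an edge of G2:
  (0,2) → (φ(0),φ(2)) = (0,3) ∈ E(G2) ✓
  (0,3) → (φ(0),φ(3)) = (0,4) ∈ E(G2) ✓
  (1,2) → (φ(1),φ(2)) = (3,5) ∈ E(G2) ✓
  (1,4) → (φ(1),φ(4)) = (5,6) ∈ E(G2) ✓
  (1,6) → (φ(1),φ(6)) = (2,5) ∈ E(G2) ✓
  (2,3) → (φ(2),φ(3)) = (3,4) ∈ E(G2) ✓
  (3,5) → (φ(3),φ(5)) = (1,4) ∈ E(G2) ✓
  (4,6) → (φ(4),φ(6)) = (2,6) ∈ E(G2) ✓
  (5,6) → (φ(5),φ(6)) = (1,2) ∈ E(G2) ✓
All 9 edges of G1 map to edges of G2, and |E(G1)| = |E(G2)| = 9, so φ is a bijection on edges as well as vertices. Hence G1 ≅ G2.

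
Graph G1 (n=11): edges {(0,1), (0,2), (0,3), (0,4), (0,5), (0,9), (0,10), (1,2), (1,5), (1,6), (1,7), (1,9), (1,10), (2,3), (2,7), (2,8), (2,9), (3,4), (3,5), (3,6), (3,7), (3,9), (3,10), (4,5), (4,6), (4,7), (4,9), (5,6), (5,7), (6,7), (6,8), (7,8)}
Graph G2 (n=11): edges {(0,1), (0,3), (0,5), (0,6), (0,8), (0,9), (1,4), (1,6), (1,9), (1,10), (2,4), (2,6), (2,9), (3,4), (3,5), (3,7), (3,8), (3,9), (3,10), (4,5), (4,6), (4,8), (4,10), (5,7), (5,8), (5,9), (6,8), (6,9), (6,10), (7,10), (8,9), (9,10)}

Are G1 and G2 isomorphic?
Yes, isomorphic

The graphs are isomorphic.
One valid mapping φ: V(G1) → V(G2): 0→6, 1→4, 2→10, 3→9, 4→0, 5→8, 6→5, 7→3, 8→7, 9→1, 10→2

Verify φ preserves adjacency — for each edge of G1, its image is an edge of G2:
  (0,1) → (φ(0),φ(1)) = (4,6) ∈ E(G2) ✓
  (0,2) → (φ(0),φ(2)) = (6,10) ∈ E(G2) ✓
  (0,3) → (φ(0),φ(3)) = (6,9) ∈ E(G2) ✓
  (0,4) → (φ(0),φ(4)) = (0,6) ∈ E(G2) ✓
  (0,5) → (φ(0),φ(5)) = (6,8) ∈ E(G2) ✓
  (0,9) → (φ(0),φ(9)) = (1,6) ∈ E(G2) ✓
  (0,10) → (φ(0),φ(10)) = (2,6) ∈ E(G2) ✓
  (1,2) → (φ(1),φ(2)) = (4,10) ∈ E(G2) ✓
  (1,5) → (φ(1),φ(5)) = (4,8) ∈ E(G2) ✓
  (1,6) → (φ(1),φ(6)) = (4,5) ∈ E(G2) ✓
  (1,7) → (φ(1),φ(7)) = (3,4) ∈ E(G2) ✓
  (1,9) → (φ(1),φ(9)) = (1,4) ∈ E(G2) ✓
  (1,10) → (φ(1),φ(10)) = (2,4) ∈ E(G2) ✓
  (2,3) → (φ(2),φ(3)) = (9,10) ∈ E(G2) ✓
  (2,7) → (φ(2),φ(7)) = (3,10) ∈ E(G2) ✓
  (2,8) → (φ(2),φ(8)) = (7,10) ∈ E(G2) ✓
  (2,9) → (φ(2),φ(9)) = (1,10) ∈ E(G2) ✓
  (3,4) → (φ(3),φ(4)) = (0,9) ∈ E(G2) ✓
  (3,5) → (φ(3),φ(5)) = (8,9) ∈ E(G2) ✓
  (3,6) → (φ(3),φ(6)) = (5,9) ∈ E(G2) ✓
  (3,7) → (φ(3),φ(7)) = (3,9) ∈ E(G2) ✓
  (3,9) → (φ(3),φ(9)) = (1,9) ∈ E(G2) ✓
  (3,10) → (φ(3),φ(10)) = (2,9) ∈ E(G2) ✓
  (4,5) → (φ(4),φ(5)) = (0,8) ∈ E(G2) ✓
  (4,6) → (φ(4),φ(6)) = (0,5) ∈ E(G2) ✓
  (4,7) → (φ(4),φ(7)) = (0,3) ∈ E(G2) ✓
  (4,9) → (φ(4),φ(9)) = (0,1) ∈ E(G2) ✓
  (5,6) → (φ(5),φ(6)) = (5,8) ∈ E(G2) ✓
  (5,7) → (φ(5),φ(7)) = (3,8) ∈ E(G2) ✓
  (6,7) → (φ(6),φ(7)) = (3,5) ∈ E(G2) ✓
  (6,8) → (φ(6),φ(8)) = (5,7) ∈ E(G2) ✓
  (7,8) → (φ(7),φ(8)) = (3,7) ∈ E(G2) ✓
All 32 edges of G1 map to edges of G2, and |E(G1)| = |E(G2)| = 32, so φ is a bijection on edges as well as vertices. Hence G1 ≅ G2.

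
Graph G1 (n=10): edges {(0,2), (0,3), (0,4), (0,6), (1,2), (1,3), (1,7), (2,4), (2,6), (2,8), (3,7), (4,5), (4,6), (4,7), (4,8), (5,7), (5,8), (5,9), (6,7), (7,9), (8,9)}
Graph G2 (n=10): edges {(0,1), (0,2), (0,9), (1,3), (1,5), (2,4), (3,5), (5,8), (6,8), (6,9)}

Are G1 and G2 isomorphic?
No, not isomorphic

The graphs are NOT isomorphic.

Connected components of G1: 1 component(s) with vertex sets [[0, 1, 2, 3, 4, 5, 6, 7, 8, 9]], sizes [10].
Connected components of G2: 2 component(s) with vertex sets [[7], [0, 1, 2, 3, 4, 5, 6, 8, 9]], sizes [1, 9].
The number of connected components (and the multiset of component sizes) is an isomorphism invariant — an isomorphism maps each component of G1 bijectively onto a component of G2. Since G1 has 1 component(s) and G2 has 2, they cannot be isomorphic.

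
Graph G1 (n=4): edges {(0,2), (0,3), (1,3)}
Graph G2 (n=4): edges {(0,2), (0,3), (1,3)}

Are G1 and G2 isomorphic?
Yes, isomorphic

The graphs are isomorphic.
One valid mapping φ: V(G1) → V(G2): 0→0, 1→1, 2→2, 3→3

Verify φ preserves adjacency — for each edge of G1, its image is an edge of G2:
  (0,2) → (φ(0),φ(2)) = (0,2) ∈ E(G2) ✓
  (0,3) → (φ(0),φ(3)) = (0,3) ∈ E(G2) ✓
  (1,3) → (φ(1),φ(3)) = (1,3) ∈ E(G2) ✓
All 3 edges of G1 map to edges of G2, and |E(G1)| = |E(G2)| = 3, so φ is a bijection on edges as well as vertices. Hence G1 ≅ G2.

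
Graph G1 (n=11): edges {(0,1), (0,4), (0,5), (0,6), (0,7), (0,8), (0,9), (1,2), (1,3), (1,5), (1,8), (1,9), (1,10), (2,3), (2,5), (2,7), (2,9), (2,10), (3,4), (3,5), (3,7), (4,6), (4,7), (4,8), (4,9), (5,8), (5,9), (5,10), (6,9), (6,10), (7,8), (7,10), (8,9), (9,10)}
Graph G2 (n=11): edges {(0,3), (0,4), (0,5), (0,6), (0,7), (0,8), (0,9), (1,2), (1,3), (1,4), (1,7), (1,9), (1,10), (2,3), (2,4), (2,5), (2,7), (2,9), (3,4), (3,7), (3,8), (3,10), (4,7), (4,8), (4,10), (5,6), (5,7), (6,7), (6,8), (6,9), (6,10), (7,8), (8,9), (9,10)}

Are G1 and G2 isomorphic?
Yes, isomorphic

The graphs are isomorphic.
One valid mapping φ: V(G1) → V(G2): 0→0, 1→3, 2→1, 3→10, 4→6, 5→4, 6→5, 7→9, 8→8, 9→7, 10→2

Verify φ preserves adjacency — for each edge of G1, its image is an edge of G2:
  (0,1) → (φ(0),φ(1)) = (0,3) ∈ E(G2) ✓
  (0,4) → (φ(0),φ(4)) = (0,6) ∈ E(G2) ✓
  (0,5) → (φ(0),φ(5)) = (0,4) ∈ E(G2) ✓
  (0,6) → (φ(0),φ(6)) = (0,5) ∈ E(G2) ✓
  (0,7) → (φ(0),φ(7)) = (0,9) ∈ E(G2) ✓
  (0,8) → (φ(0),φ(8)) = (0,8) ∈ E(G2) ✓
  (0,9) → (φ(0),φ(9)) = (0,7) ∈ E(G2) ✓
  (1,2) → (φ(1),φ(2)) = (1,3) ∈ E(G2) ✓
  (1,3) → (φ(1),φ(3)) = (3,10) ∈ E(G2) ✓
  (1,5) → (φ(1),φ(5)) = (3,4) ∈ E(G2) ✓
  (1,8) → (φ(1),φ(8)) = (3,8) ∈ E(G2) ✓
  (1,9) → (φ(1),φ(9)) = (3,7) ∈ E(G2) ✓
  (1,10) → (φ(1),φ(10)) = (2,3) ∈ E(G2) ✓
  (2,3) → (φ(2),φ(3)) = (1,10) ∈ E(G2) ✓
  (2,5) → (φ(2),φ(5)) = (1,4) ∈ E(G2) ✓
  (2,7) → (φ(2),φ(7)) = (1,9) ∈ E(G2) ✓
  (2,9) → (φ(2),φ(9)) = (1,7) ∈ E(G2) ✓
  (2,10) → (φ(2),φ(10)) = (1,2) ∈ E(G2) ✓
  (3,4) → (φ(3),φ(4)) = (6,10) ∈ E(G2) ✓
  (3,5) → (φ(3),φ(5)) = (4,10) ∈ E(G2) ✓
  (3,7) → (φ(3),φ(7)) = (9,10) ∈ E(G2) ✓
  (4,6) → (φ(4),φ(6)) = (5,6) ∈ E(G2) ✓
  (4,7) → (φ(4),φ(7)) = (6,9) ∈ E(G2) ✓
  (4,8) → (φ(4),φ(8)) = (6,8) ∈ E(G2) ✓
  (4,9) → (φ(4),φ(9)) = (6,7) ∈ E(G2) ✓
  (5,8) → (φ(5),φ(8)) = (4,8) ∈ E(G2) ✓
  (5,9) → (φ(5),φ(9)) = (4,7) ∈ E(G2) ✓
  (5,10) → (φ(5),φ(10)) = (2,4) ∈ E(G2) ✓
  (6,9) → (φ(6),φ(9)) = (5,7) ∈ E(G2) ✓
  (6,10) → (φ(6),φ(10)) = (2,5) ∈ E(G2) ✓
  (7,8) → (φ(7),φ(8)) = (8,9) ∈ E(G2) ✓
  (7,10) → (φ(7),φ(10)) = (2,9) ∈ E(G2) ✓
  (8,9) → (φ(8),φ(9)) = (7,8) ∈ E(G2) ✓
  (9,10) → (φ(9),φ(10)) = (2,7) ∈ E(G2) ✓
All 34 edges of G1 map to edges of G2, and |E(G1)| = |E(G2)| = 34, so φ is a bijection on edges as well as vertices. Hence G1 ≅ G2.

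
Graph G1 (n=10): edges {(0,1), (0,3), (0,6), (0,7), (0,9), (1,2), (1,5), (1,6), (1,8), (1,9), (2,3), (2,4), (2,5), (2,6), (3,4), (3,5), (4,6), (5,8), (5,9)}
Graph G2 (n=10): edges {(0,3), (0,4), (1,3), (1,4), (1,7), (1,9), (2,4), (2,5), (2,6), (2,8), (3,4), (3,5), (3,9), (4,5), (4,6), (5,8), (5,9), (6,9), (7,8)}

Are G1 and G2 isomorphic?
No, not isomorphic

The graphs are NOT isomorphic.

Counting triangles (3-cliques): G1 has 9, G2 has 8.
Triangle count is an isomorphism invariant, so differing triangle counts rule out isomorphism.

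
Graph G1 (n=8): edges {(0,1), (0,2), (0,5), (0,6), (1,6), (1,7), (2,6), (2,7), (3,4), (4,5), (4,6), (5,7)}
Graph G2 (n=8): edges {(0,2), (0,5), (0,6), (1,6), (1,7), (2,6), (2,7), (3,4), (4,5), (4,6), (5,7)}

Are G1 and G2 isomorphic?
No, not isomorphic

The graphs are NOT isomorphic.

Counting edges: G1 has 12 edge(s); G2 has 11 edge(s).
Edge count is an isomorphism invariant (a bijection on vertices induces a bijection on edges), so differing edge counts rule out isomorphism.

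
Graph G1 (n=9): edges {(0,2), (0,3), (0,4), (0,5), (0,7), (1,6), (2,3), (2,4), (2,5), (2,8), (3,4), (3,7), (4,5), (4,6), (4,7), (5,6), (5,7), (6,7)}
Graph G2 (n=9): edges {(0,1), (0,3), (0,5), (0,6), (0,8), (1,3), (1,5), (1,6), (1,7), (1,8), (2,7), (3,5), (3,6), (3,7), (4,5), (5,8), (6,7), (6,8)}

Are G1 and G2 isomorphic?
Yes, isomorphic

The graphs are isomorphic.
One valid mapping φ: V(G1) → V(G2): 0→0, 1→2, 2→5, 3→8, 4→1, 5→3, 6→7, 7→6, 8→4

Verify φ preserves adjacency — for each edge of G1, its image is an edge of G2:
  (0,2) → (φ(0),φ(2)) = (0,5) ∈ E(G2) ✓
  (0,3) → (φ(0),φ(3)) = (0,8) ∈ E(G2) ✓
  (0,4) → (φ(0),φ(4)) = (0,1) ∈ E(G2) ✓
  (0,5) → (φ(0),φ(5)) = (0,3) ∈ E(G2) ✓
  (0,7) → (φ(0),φ(7)) = (0,6) ∈ E(G2) ✓
  (1,6) → (φ(1),φ(6)) = (2,7) ∈ E(G2) ✓
  (2,3) → (φ(2),φ(3)) = (5,8) ∈ E(G2) ✓
  (2,4) → (φ(2),φ(4)) = (1,5) ∈ E(G2) ✓
  (2,5) → (φ(2),φ(5)) = (3,5) ∈ E(G2) ✓
  (2,8) → (φ(2),φ(8)) = (4,5) ∈ E(G2) ✓
  (3,4) → (φ(3),φ(4)) = (1,8) ∈ E(G2) ✓
  (3,7) → (φ(3),φ(7)) = (6,8) ∈ E(G2) ✓
  (4,5) → (φ(4),φ(5)) = (1,3) ∈ E(G2) ✓
  (4,6) → (φ(4),φ(6)) = (1,7) ∈ E(G2) ✓
  (4,7) → (φ(4),φ(7)) = (1,6) ∈ E(G2) ✓
  (5,6) → (φ(5),φ(6)) = (3,7) ∈ E(G2) ✓
  (5,7) → (φ(5),φ(7)) = (3,6) ∈ E(G2) ✓
  (6,7) → (φ(6),φ(7)) = (6,7) ∈ E(G2) ✓
All 18 edges of G1 map to edges of G2, and |E(G1)| = |E(G2)| = 18, so φ is a bijection on edges as well as vertices. Hence G1 ≅ G2.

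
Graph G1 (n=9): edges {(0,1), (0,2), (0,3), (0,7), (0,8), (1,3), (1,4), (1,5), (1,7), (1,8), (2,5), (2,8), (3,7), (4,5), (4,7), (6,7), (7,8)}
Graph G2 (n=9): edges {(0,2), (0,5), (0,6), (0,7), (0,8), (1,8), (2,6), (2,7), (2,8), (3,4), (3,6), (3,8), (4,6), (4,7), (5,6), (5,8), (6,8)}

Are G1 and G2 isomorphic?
Yes, isomorphic

The graphs are isomorphic.
One valid mapping φ: V(G1) → V(G2): 0→0, 1→6, 2→7, 3→5, 4→3, 5→4, 6→1, 7→8, 8→2

Verify φ preserves adjacency — for each edge of G1, its image is an edge of G2:
  (0,1) → (φ(0),φ(1)) = (0,6) ∈ E(G2) ✓
  (0,2) → (φ(0),φ(2)) = (0,7) ∈ E(G2) ✓
  (0,3) → (φ(0),φ(3)) = (0,5) ∈ E(G2) ✓
  (0,7) → (φ(0),φ(7)) = (0,8) ∈ E(G2) ✓
  (0,8) → (φ(0),φ(8)) = (0,2) ∈ E(G2) ✓
  (1,3) → (φ(1),φ(3)) = (5,6) ∈ E(G2) ✓
  (1,4) → (φ(1),φ(4)) = (3,6) ∈ E(G2) ✓
  (1,5) → (φ(1),φ(5)) = (4,6) ∈ E(G2) ✓
  (1,7) → (φ(1),φ(7)) = (6,8) ∈ E(G2) ✓
  (1,8) → (φ(1),φ(8)) = (2,6) ∈ E(G2) ✓
  (2,5) → (φ(2),φ(5)) = (4,7) ∈ E(G2) ✓
  (2,8) → (φ(2),φ(8)) = (2,7) ∈ E(G2) ✓
  (3,7) → (φ(3),φ(7)) = (5,8) ∈ E(G2) ✓
  (4,5) → (φ(4),φ(5)) = (3,4) ∈ E(G2) ✓
  (4,7) → (φ(4),φ(7)) = (3,8) ∈ E(G2) ✓
  (6,7) → (φ(6),φ(7)) = (1,8) ∈ E(G2) ✓
  (7,8) → (φ(7),φ(8)) = (2,8) ∈ E(G2) ✓
All 17 edges of G1 map to edges of G2, and |E(G1)| = |E(G2)| = 17, so φ is a bijection on edges as well as vertices. Hence G1 ≅ G2.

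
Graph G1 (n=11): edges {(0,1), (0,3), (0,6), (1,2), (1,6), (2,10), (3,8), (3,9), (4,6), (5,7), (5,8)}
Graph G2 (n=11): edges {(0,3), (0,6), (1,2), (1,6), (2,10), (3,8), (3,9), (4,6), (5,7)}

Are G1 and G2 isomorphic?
No, not isomorphic

The graphs are NOT isomorphic.

Counting edges: G1 has 11 edge(s); G2 has 9 edge(s).
Edge count is an isomorphism invariant (a bijection on vertices induces a bijection on edges), so differing edge counts rule out isomorphism.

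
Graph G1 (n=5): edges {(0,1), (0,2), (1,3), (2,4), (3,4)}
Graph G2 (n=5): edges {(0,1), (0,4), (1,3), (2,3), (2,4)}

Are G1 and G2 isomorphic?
Yes, isomorphic

The graphs are isomorphic.
One valid mapping φ: V(G1) → V(G2): 0→1, 1→0, 2→3, 3→4, 4→2

Verify φ preserves adjacency — for each edge of G1, its image is an edge of G2:
  (0,1) → (φ(0),φ(1)) = (0,1) ∈ E(G2) ✓
  (0,2) → (φ(0),φ(2)) = (1,3) ∈ E(G2) ✓
  (1,3) → (φ(1),φ(3)) = (0,4) ∈ E(G2) ✓
  (2,4) → (φ(2),φ(4)) = (2,3) ∈ E(G2) ✓
  (3,4) → (φ(3),φ(4)) = (2,4) ∈ E(G2) ✓
All 5 edges of G1 map to edges of G2, and |E(G1)| = |E(G2)| = 5, so φ is a bijection on edges as well as vertices. Hence G1 ≅ G2.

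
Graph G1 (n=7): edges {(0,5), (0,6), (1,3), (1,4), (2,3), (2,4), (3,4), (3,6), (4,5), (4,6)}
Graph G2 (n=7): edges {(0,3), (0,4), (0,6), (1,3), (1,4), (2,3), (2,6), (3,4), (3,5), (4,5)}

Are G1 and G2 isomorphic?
Yes, isomorphic

The graphs are isomorphic.
One valid mapping φ: V(G1) → V(G2): 0→6, 1→5, 2→1, 3→4, 4→3, 5→2, 6→0

Verify φ preserves adjacency — for each edge of G1, its image is an edge of G2:
  (0,5) → (φ(0),φ(5)) = (2,6) ∈ E(G2) ✓
  (0,6) → (φ(0),φ(6)) = (0,6) ∈ E(G2) ✓
  (1,3) → (φ(1),φ(3)) = (4,5) ∈ E(G2) ✓
  (1,4) → (φ(1),φ(4)) = (3,5) ∈ E(G2) ✓
  (2,3) → (φ(2),φ(3)) = (1,4) ∈ E(G2) ✓
  (2,4) → (φ(2),φ(4)) = (1,3) ∈ E(G2) ✓
  (3,4) → (φ(3),φ(4)) = (3,4) ∈ E(G2) ✓
  (3,6) → (φ(3),φ(6)) = (0,4) ∈ E(G2) ✓
  (4,5) → (φ(4),φ(5)) = (2,3) ∈ E(G2) ✓
  (4,6) → (φ(4),φ(6)) = (0,3) ∈ E(G2) ✓
All 10 edges of G1 map to edges of G2, and |E(G1)| = |E(G2)| = 10, so φ is a bijection on edges as well as vertices. Hence G1 ≅ G2.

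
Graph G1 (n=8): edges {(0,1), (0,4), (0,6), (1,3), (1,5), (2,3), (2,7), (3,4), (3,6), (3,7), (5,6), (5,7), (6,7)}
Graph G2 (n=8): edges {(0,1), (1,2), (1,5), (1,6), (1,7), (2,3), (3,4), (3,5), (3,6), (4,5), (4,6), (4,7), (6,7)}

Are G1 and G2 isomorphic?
No, not isomorphic

The graphs are NOT isomorphic.

Degrees in G1: deg(0)=3, deg(1)=3, deg(2)=2, deg(3)=5, deg(4)=2, deg(5)=3, deg(6)=4, deg(7)=4.
Sorted degree sequence of G1: [5, 4, 4, 3, 3, 3, 2, 2].
Degrees in G2: deg(0)=1, deg(1)=5, deg(2)=2, deg(3)=4, deg(4)=4, deg(5)=3, deg(6)=4, deg(7)=3.
Sorted degree sequence of G2: [5, 4, 4, 4, 3, 3, 2, 1].
The (sorted) degree sequence is an isomorphism invariant, so since G1 and G2 have different degree sequences they cannot be isomorphic.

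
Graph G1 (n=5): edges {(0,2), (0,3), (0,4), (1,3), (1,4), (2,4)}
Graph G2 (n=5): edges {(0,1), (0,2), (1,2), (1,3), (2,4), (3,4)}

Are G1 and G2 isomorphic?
Yes, isomorphic

The graphs are isomorphic.
One valid mapping φ: V(G1) → V(G2): 0→1, 1→4, 2→0, 3→3, 4→2

Verify φ preserves adjacency — for each edge of G1, its image is an edge of G2:
  (0,2) → (φ(0),φ(2)) = (0,1) ∈ E(G2) ✓
  (0,3) → (φ(0),φ(3)) = (1,3) ∈ E(G2) ✓
  (0,4) → (φ(0),φ(4)) = (1,2) ∈ E(G2) ✓
  (1,3) → (φ(1),φ(3)) = (3,4) ∈ E(G2) ✓
  (1,4) → (φ(1),φ(4)) = (2,4) ∈ E(G2) ✓
  (2,4) → (φ(2),φ(4)) = (0,2) ∈ E(G2) ✓
All 6 edges of G1 map to edges of G2, and |E(G1)| = |E(G2)| = 6, so φ is a bijection on edges as well as vertices. Hence G1 ≅ G2.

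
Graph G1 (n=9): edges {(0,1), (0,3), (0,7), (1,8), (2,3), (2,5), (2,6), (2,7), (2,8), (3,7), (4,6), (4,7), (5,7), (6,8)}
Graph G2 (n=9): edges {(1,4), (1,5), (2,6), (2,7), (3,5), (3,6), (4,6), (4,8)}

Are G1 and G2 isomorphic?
No, not isomorphic

The graphs are NOT isomorphic.

Connected components of G1: 1 component(s) with vertex sets [[0, 1, 2, 3, 4, 5, 6, 7, 8]], sizes [9].
Connected components of G2: 2 component(s) with vertex sets [[0], [1, 2, 3, 4, 5, 6, 7, 8]], sizes [1, 8].
The number of connected components (and the multiset of component sizes) is an isomorphism invariant — an isomorphism maps each component of G1 bijectively onto a component of G2. Since G1 has 1 component(s) and G2 has 2, they cannot be isomorphic.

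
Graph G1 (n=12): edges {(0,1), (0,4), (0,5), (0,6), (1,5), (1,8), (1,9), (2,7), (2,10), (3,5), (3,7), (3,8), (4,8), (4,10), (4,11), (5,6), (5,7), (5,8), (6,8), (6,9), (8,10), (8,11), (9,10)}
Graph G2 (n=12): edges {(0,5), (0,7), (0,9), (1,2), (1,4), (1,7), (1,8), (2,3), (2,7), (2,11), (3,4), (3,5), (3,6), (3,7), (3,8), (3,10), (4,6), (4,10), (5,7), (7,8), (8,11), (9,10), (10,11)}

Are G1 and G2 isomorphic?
Yes, isomorphic

The graphs are isomorphic.
One valid mapping φ: V(G1) → V(G2): 0→1, 1→2, 2→9, 3→5, 4→4, 5→7, 6→8, 7→0, 8→3, 9→11, 10→10, 11→6

Verify φ preserves adjacency — for each edge of G1, its image is an edge of G2:
  (0,1) → (φ(0),φ(1)) = (1,2) ∈ E(G2) ✓
  (0,4) → (φ(0),φ(4)) = (1,4) ∈ E(G2) ✓
  (0,5) → (φ(0),φ(5)) = (1,7) ∈ E(G2) ✓
  (0,6) → (φ(0),φ(6)) = (1,8) ∈ E(G2) ✓
  (1,5) → (φ(1),φ(5)) = (2,7) ∈ E(G2) ✓
  (1,8) → (φ(1),φ(8)) = (2,3) ∈ E(G2) ✓
  (1,9) → (φ(1),φ(9)) = (2,11) ∈ E(G2) ✓
  (2,7) → (φ(2),φ(7)) = (0,9) ∈ E(G2) ✓
  (2,10) → (φ(2),φ(10)) = (9,10) ∈ E(G2) ✓
  (3,5) → (φ(3),φ(5)) = (5,7) ∈ E(G2) ✓
  (3,7) → (φ(3),φ(7)) = (0,5) ∈ E(G2) ✓
  (3,8) → (φ(3),φ(8)) = (3,5) ∈ E(G2) ✓
  (4,8) → (φ(4),φ(8)) = (3,4) ∈ E(G2) ✓
  (4,10) → (φ(4),φ(10)) = (4,10) ∈ E(G2) ✓
  (4,11) → (φ(4),φ(11)) = (4,6) ∈ E(G2) ✓
  (5,6) → (φ(5),φ(6)) = (7,8) ∈ E(G2) ✓
  (5,7) → (φ(5),φ(7)) = (0,7) ∈ E(G2) ✓
  (5,8) → (φ(5),φ(8)) = (3,7) ∈ E(G2) ✓
  (6,8) → (φ(6),φ(8)) = (3,8) ∈ E(G2) ✓
  (6,9) → (φ(6),φ(9)) = (8,11) ∈ E(G2) ✓
  (8,10) → (φ(8),φ(10)) = (3,10) ∈ E(G2) ✓
  (8,11) → (φ(8),φ(11)) = (3,6) ∈ E(G2) ✓
  (9,10) → (φ(9),φ(10)) = (10,11) ∈ E(G2) ✓
All 23 edges of G1 map to edges of G2, and |E(G1)| = |E(G2)| = 23, so φ is a bijection on edges as well as vertices. Hence G1 ≅ G2.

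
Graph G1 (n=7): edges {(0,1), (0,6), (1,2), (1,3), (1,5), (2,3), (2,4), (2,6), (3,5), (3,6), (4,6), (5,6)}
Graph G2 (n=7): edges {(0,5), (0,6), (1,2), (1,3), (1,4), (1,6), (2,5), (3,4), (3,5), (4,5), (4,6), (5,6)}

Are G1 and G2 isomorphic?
Yes, isomorphic

The graphs are isomorphic.
One valid mapping φ: V(G1) → V(G2): 0→2, 1→1, 2→6, 3→4, 4→0, 5→3, 6→5

Verify φ preserves adjacency — for each edge of G1, its image is an edge of G2:
  (0,1) → (φ(0),φ(1)) = (1,2) ∈ E(G2) ✓
  (0,6) → (φ(0),φ(6)) = (2,5) ∈ E(G2) ✓
  (1,2) → (φ(1),φ(2)) = (1,6) ∈ E(G2) ✓
  (1,3) → (φ(1),φ(3)) = (1,4) ∈ E(G2) ✓
  (1,5) → (φ(1),φ(5)) = (1,3) ∈ E(G2) ✓
  (2,3) → (φ(2),φ(3)) = (4,6) ∈ E(G2) ✓
  (2,4) → (φ(2),φ(4)) = (0,6) ∈ E(G2) ✓
  (2,6) → (φ(2),φ(6)) = (5,6) ∈ E(G2) ✓
  (3,5) → (φ(3),φ(5)) = (3,4) ∈ E(G2) ✓
  (3,6) → (φ(3),φ(6)) = (4,5) ∈ E(G2) ✓
  (4,6) → (φ(4),φ(6)) = (0,5) ∈ E(G2) ✓
  (5,6) → (φ(5),φ(6)) = (3,5) ∈ E(G2) ✓
All 12 edges of G1 map to edges of G2, and |E(G1)| = |E(G2)| = 12, so φ is a bijection on edges as well as vertices. Hence G1 ≅ G2.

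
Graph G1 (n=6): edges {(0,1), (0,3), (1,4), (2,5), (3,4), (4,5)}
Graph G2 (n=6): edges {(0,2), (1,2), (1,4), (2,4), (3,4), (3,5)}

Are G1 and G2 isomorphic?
No, not isomorphic

The graphs are NOT isomorphic.

Counting triangles (3-cliques): G1 has 0, G2 has 1.
Triangle count is an isomorphism invariant, so differing triangle counts rule out isomorphism.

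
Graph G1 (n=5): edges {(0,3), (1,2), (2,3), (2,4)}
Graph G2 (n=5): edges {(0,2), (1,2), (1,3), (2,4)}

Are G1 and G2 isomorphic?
Yes, isomorphic

The graphs are isomorphic.
One valid mapping φ: V(G1) → V(G2): 0→3, 1→0, 2→2, 3→1, 4→4

Verify φ preserves adjacency — for each edge of G1, its image is an edge of G2:
  (0,3) → (φ(0),φ(3)) = (1,3) ∈ E(G2) ✓
  (1,2) → (φ(1),φ(2)) = (0,2) ∈ E(G2) ✓
  (2,3) → (φ(2),φ(3)) = (1,2) ∈ E(G2) ✓
  (2,4) → (φ(2),φ(4)) = (2,4) ∈ E(G2) ✓
All 4 edges of G1 map to edges of G2, and |E(G1)| = |E(G2)| = 4, so φ is a bijection on edges as well as vertices. Hence G1 ≅ G2.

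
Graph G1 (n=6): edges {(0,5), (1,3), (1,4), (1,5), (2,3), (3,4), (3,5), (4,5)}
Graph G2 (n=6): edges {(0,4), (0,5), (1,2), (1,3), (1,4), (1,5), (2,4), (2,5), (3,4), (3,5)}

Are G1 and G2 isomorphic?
No, not isomorphic

The graphs are NOT isomorphic.

Degrees in G1: deg(0)=1, deg(1)=3, deg(2)=1, deg(3)=4, deg(4)=3, deg(5)=4.
Sorted degree sequence of G1: [4, 4, 3, 3, 1, 1].
Degrees in G2: deg(0)=2, deg(1)=4, deg(2)=3, deg(3)=3, deg(4)=4, deg(5)=4.
Sorted degree sequence of G2: [4, 4, 4, 3, 3, 2].
The (sorted) degree sequence is an isomorphism invariant, so since G1 and G2 have different degree sequences they cannot be isomorphic.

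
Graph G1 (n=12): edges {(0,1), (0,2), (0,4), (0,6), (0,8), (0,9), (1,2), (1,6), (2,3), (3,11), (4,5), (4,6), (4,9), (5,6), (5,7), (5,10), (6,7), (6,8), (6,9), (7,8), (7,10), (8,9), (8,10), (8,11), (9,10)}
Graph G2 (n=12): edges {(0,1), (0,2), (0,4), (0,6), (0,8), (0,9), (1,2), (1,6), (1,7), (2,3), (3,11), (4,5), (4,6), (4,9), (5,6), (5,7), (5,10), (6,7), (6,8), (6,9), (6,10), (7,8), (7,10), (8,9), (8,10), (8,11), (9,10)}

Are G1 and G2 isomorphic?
No, not isomorphic

The graphs are NOT isomorphic.

Counting edges: G1 has 25 edge(s); G2 has 27 edge(s).
Edge count is an isomorphism invariant (a bijection on vertices induces a bijection on edges), so differing edge counts rule out isomorphism.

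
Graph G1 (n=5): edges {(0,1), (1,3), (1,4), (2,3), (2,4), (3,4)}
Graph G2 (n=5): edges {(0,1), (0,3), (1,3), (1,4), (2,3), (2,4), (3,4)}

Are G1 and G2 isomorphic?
No, not isomorphic

The graphs are NOT isomorphic.

Counting edges: G1 has 6 edge(s); G2 has 7 edge(s).
Edge count is an isomorphism invariant (a bijection on vertices induces a bijection on edges), so differing edge counts rule out isomorphism.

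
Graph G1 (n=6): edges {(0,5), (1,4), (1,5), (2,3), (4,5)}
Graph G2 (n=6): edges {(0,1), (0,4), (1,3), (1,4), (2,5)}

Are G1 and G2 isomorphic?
Yes, isomorphic

The graphs are isomorphic.
One valid mapping φ: V(G1) → V(G2): 0→3, 1→4, 2→2, 3→5, 4→0, 5→1

Verify φ preserves adjacency — for each edge of G1, its image is an edge of G2:
  (0,5) → (φ(0),φ(5)) = (1,3) ∈ E(G2) ✓
  (1,4) → (φ(1),φ(4)) = (0,4) ∈ E(G2) ✓
  (1,5) → (φ(1),φ(5)) = (1,4) ∈ E(G2) ✓
  (2,3) → (φ(2),φ(3)) = (2,5) ∈ E(G2) ✓
  (4,5) → (φ(4),φ(5)) = (0,1) ∈ E(G2) ✓
All 5 edges of G1 map to edges of G2, and |E(G1)| = |E(G2)| = 5, so φ is a bijection on edges as well as vertices. Hence G1 ≅ G2.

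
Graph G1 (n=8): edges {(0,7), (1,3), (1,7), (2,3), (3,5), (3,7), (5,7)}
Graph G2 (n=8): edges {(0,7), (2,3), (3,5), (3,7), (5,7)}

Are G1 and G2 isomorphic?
No, not isomorphic

The graphs are NOT isomorphic.

Counting edges: G1 has 7 edge(s); G2 has 5 edge(s).
Edge count is an isomorphism invariant (a bijection on vertices induces a bijection on edges), so differing edge counts rule out isomorphism.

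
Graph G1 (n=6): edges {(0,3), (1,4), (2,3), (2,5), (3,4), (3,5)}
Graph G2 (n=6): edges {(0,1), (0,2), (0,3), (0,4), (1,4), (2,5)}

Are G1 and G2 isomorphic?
Yes, isomorphic

The graphs are isomorphic.
One valid mapping φ: V(G1) → V(G2): 0→3, 1→5, 2→4, 3→0, 4→2, 5→1

Verify φ preserves adjacency — for each edge of G1, its image is an edge of G2:
  (0,3) → (φ(0),φ(3)) = (0,3) ∈ E(G2) ✓
  (1,4) → (φ(1),φ(4)) = (2,5) ∈ E(G2) ✓
  (2,3) → (φ(2),φ(3)) = (0,4) ∈ E(G2) ✓
  (2,5) → (φ(2),φ(5)) = (1,4) ∈ E(G2) ✓
  (3,4) → (φ(3),φ(4)) = (0,2) ∈ E(G2) ✓
  (3,5) → (φ(3),φ(5)) = (0,1) ∈ E(G2) ✓
All 6 edges of G1 map to edges of G2, and |E(G1)| = |E(G2)| = 6, so φ is a bijection on edges as well as vertices. Hence G1 ≅ G2.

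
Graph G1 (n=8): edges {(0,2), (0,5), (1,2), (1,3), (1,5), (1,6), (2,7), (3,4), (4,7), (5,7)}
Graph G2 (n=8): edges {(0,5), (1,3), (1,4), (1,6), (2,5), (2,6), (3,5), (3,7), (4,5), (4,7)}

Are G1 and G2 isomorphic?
Yes, isomorphic

The graphs are isomorphic.
One valid mapping φ: V(G1) → V(G2): 0→7, 1→5, 2→4, 3→2, 4→6, 5→3, 6→0, 7→1

Verify φ preserves adjacency — for each edge of G1, its image is an edge of G2:
  (0,2) → (φ(0),φ(2)) = (4,7) ∈ E(G2) ✓
  (0,5) → (φ(0),φ(5)) = (3,7) ∈ E(G2) ✓
  (1,2) → (φ(1),φ(2)) = (4,5) ∈ E(G2) ✓
  (1,3) → (φ(1),φ(3)) = (2,5) ∈ E(G2) ✓
  (1,5) → (φ(1),φ(5)) = (3,5) ∈ E(G2) ✓
  (1,6) → (φ(1),φ(6)) = (0,5) ∈ E(G2) ✓
  (2,7) → (φ(2),φ(7)) = (1,4) ∈ E(G2) ✓
  (3,4) → (φ(3),φ(4)) = (2,6) ∈ E(G2) ✓
  (4,7) → (φ(4),φ(7)) = (1,6) ∈ E(G2) ✓
  (5,7) → (φ(5),φ(7)) = (1,3) ∈ E(G2) ✓
All 10 edges of G1 map to edges of G2, and |E(G1)| = |E(G2)| = 10, so φ is a bijection on edges as well as vertices. Hence G1 ≅ G2.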